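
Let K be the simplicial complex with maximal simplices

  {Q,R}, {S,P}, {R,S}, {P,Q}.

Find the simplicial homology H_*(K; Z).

H_0 ≅ Z,  H_1 ≅ Z.

We work with the vertex ordering P < Q < R < S. The simplices of K, each written with vertices in increasing order, are:

  0-simplices (4): P, Q, R, S
  1-simplices (4): PQ, PS, QR, RS

Hence C_0 ≅ Z^4, C_1 ≅ Z^4.

The boundary map ∂_1: C_1 → C_0 maps an edge to its endpoints' difference, ∂[p,q] = q − p. For instance
  ∂QR = R − Q.
The 4×4 boundary matrix has rank 3 and Smith normal form diag(1,1,1).

Reading off H_k = ker ∂_k / im ∂_{k+1}:

  H_0: rank C_0 − rank ∂_1 = 4 − 3 = 1, and the invariant factors of ∂_1 are all 1, so H_0 ≅ Z.
  H_1: rank ker ∂_1 − rank ∂_2 = (4 − 3) − 0 = 1, and there is no ∂_2, so H_1 ≅ Z.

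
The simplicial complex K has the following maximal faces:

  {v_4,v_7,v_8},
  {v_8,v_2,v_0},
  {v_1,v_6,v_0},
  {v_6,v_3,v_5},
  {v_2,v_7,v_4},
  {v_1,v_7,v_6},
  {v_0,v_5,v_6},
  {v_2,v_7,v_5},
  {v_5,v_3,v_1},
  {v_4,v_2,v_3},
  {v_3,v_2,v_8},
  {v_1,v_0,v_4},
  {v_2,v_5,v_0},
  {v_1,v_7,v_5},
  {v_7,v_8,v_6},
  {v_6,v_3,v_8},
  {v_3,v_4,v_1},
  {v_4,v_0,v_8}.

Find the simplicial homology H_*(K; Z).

H_0 ≅ Z,  H_1 ≅ Z ⊕ Z/2,  H_2 = 0.

K has 9 vertices, 27 edges, 18 triangles.
rank ∂_0 = 0, rank ∂_1 = 8 ⇒ b_0 = 9 − 0 − 8 = 1; all invariant factors of ∂_1 are 1 so no torsion. So H_0 = Z.
rank ∂_1 = 8, rank ∂_2 = 18 ⇒ b_1 = 27 − 8 − 18 = 1; ∂_2 has invariant factor(s) [2] giving torsion. So H_1 = Z ⊕ Z/2.
rank ∂_2 = 18, rank ∂_3 = 0 ⇒ b_2 = 18 − 18 − 0 = 0. So H_2 = 0.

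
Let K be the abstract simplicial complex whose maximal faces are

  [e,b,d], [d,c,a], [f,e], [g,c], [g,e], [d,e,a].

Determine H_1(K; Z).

We work with the vertex ordering a < b < c < d < e < f < g. The simplices of K, each written with vertices in increasing order, are:

  0-simplices (7): a, b, c, d, e, f, g
  1-simplices (10): ac, ad, ae, bd, be, cd, cg, de, ef, eg
  2-simplices (3): acd, ade, bde

giving chain groups C_0 ≅ Z^7, C_1 ≅ Z^10, C_2 ≅ Z^3.

∂_1: C_1 → C_0 is given by ∂[p,q] = [q] − [p]. For instance
  ∂cd = d − c.
The resulting 7×10 matrix has rank 6, and its Smith normal form has invariant factors (1,1,1,1,1,1).

The boundary map ∂_2: C_2 → C_1 maps a triangle to the signed sum of its edges. For instance
  ∂bde = de − be + bd,
  ∂acd = cd − ad + ac.
As a 10×3 matrix over Z this has rank 3, with invariant factors (1,1,1).

Reading off H_k = ker ∂_k / im ∂_{k+1}:

  H_1: rank ker ∂_1 − rank ∂_2 = (10 − 6) − 3 = 1, and the invariant factors of ∂_2 are all 1, so H_1 = Z.

H_1 ≅ Z.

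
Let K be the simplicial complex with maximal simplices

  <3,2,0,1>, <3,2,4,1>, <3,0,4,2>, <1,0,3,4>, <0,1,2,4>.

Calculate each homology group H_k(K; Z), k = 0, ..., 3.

H_0 ≅ Z,  H_1 = 0,  H_2 = 0,  H_3 ≅ Z.

K has 5 vertices, 10 edges, 10 triangles, 5 3-simplices.
rank ∂_0 = 0, rank ∂_1 = 4 ⇒ b_0 = 5 − 0 − 4 = 1; all invariant factors of ∂_1 are 1 so no torsion. So H_0 = Z.
rank ∂_1 = 4, rank ∂_2 = 6 ⇒ b_1 = 10 − 4 − 6 = 0; all invariant factors of ∂_2 are 1 so no torsion. So H_1 = 0.
rank ∂_2 = 6, rank ∂_3 = 4 ⇒ b_2 = 10 − 6 − 4 = 0; all invariant factors of ∂_3 are 1 so no torsion. So H_2 = 0.
rank ∂_3 = 4, rank ∂_4 = 0 ⇒ b_3 = 5 − 4 − 0 = 1. So H_3 = Z.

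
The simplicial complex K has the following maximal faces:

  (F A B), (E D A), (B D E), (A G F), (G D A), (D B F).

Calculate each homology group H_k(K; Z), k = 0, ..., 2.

H_0 ≅ Z,  H_1 ≅ Z,  H_2 = 0.

Order the vertices as A < B < D < E < F < G. Listing each simplex with vertices in this order, K has dimension 2 with simplices:

  0-simplices (6): A, B, D, E, F, G
  1-simplices (12): AB, AD, AE, AF, AG, BD, BE, BF, DE, DF, DG, FG
  2-simplices (6): ABF, ADE, ADG, AFG, BDE, BDF

Hence C_0 ≅ Z^6, C_1 ≅ Z^12, C_2 ≅ Z^6.

The boundary map ∂_1: C_1 → C_0 is given by ∂[p,q] = [q] − [p].
This gives a 6×12 integer matrix of rank 5; reducing to Smith normal form yields diagonal entries (1,1,1,1,1).

Boundary ∂_2: C_2 → C_1 sends each 2-simplex [p,q,r] to [q,r] − [p,r] + [p,q]. For instance
  ∂ADG = DG − AG + AD,
  ∂AFG = FG − AG + AF.
The 12×6 boundary matrix has rank 6 and Smith normal form diag(1,1,1,1,1,1).

Now H_k = ker ∂_k / im ∂_{k+1}, so:

  H_0: rank C_0 − rank ∂_1 = 6 − 5 = 1, and the invariant factors of ∂_1 are all 1, so H_0 = Z.
  H_1: rank ker ∂_1 − rank ∂_2 = (12 − 5) − 6 = 1, and the invariant factors of ∂_2 are all 1, so H_1 = Z.
  H_2: rank ker ∂_2 − rank ∂_3 = (6 − 6) − 0 = 0, and there is no ∂_3, so H_2 = 0.

As a check, the Euler characteristic is 6 − 12 + 6 = 0, which agrees with 1 − 1 + 0 = 0.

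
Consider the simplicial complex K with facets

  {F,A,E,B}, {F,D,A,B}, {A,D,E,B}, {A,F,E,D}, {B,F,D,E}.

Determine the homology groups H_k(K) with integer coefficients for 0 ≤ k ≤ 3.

H_0 ≅ Z,  H_1 = 0,  H_2 = 0,  H_3 ≅ Z.

Take the total order A < B < D < E < F on the vertex set. Then K (dimension 3) consists of the simplices:

  0-simplices (5): A, B, D, E, F
  1-simplices (10): AB, AD, AE, AF, BD, BE, BF, DE, DF, EF
  2-simplices (10): ABD, ABE, ABF, ADE, ADF, AEF, BDE, BDF, BEF, DEF
  3-simplices (5): ABDE, ABDF, ABEF, ADEF, BDEF

Hence C_0 ≅ Z^5, C_1 ≅ Z^10, C_2 ≅ Z^10, C_3 ≅ Z^5.

Boundary ∂_1: C_1 → C_0 maps an edge to its endpoints' difference, ∂[p,q] = q − p. For instance
  ∂BD = D − B.
The resulting 5×10 matrix has rank 4, and its Smith normal form has invariant factors (1,1,1,1).

Boundary ∂_2: C_2 → C_1 acts by ∂[p,q,r] = [q,r] − [p,r] + [p,q]. For instance
  ∂BEF = EF − BF + BE,
  ∂AEF = EF − AF + AE.
The resulting 10×10 matrix has rank 6, and its Smith normal form has invariant factors (1,1,1,1,1,1).

∂_3: C_3 → C_2 sends each 3-simplex σ to the alternating sum Σ_i (−1)^i (σ with its i-th vertex removed). For instance
  ∂ABDF = BDF − ADF + ABF − ABD,
  ∂BDEF = DEF − BEF + BDF − BDE.
The resulting 10×5 matrix has rank 4, and its Smith normal form has invariant factors (1,1,1,1).

Reading off H_k = ker ∂_k / im ∂_{k+1}:

  H_0: rank C_0 − rank ∂_1 = 5 − 4 = 1, and the invariant factors of ∂_1 are all 1, so H_0 ≅ Z.
  H_1: rank ker ∂_1 − rank ∂_2 = (10 − 4) − 6 = 0, and the invariant factors of ∂_2 are all 1, so H_1 ≅ 0.
  H_2: rank ker ∂_2 − rank ∂_3 = (10 − 6) − 4 = 0, and the invariant factors of ∂_3 are all 1, so H_2 ≅ 0.
  H_3: rank ker ∂_3 − rank ∂_4 = (5 − 4) − 0 = 1, and there is no ∂_4, so H_3 ≅ Z.

(K is a triangulation of the 3-sphere S^3.)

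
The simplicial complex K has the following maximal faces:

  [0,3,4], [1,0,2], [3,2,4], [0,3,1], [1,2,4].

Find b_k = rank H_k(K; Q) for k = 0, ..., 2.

b_0 = 1, b_1 = 1, b_2 = 0.

Order the vertices as 0 < 1 < 2 < 3 < 4. Listing each simplex with vertices in this order, K has dimension 2 with simplices:

  0-simplices (5): [0], [1], [2], [3], [4]
  1-simplices (10): [0,1], [0,2], [0,3], [0,4], [1,2], [1,3], [1,4], [2,3], [2,4], [3,4]
  2-simplices (5): [0,1,2], [0,1,3], [0,3,4], [1,2,4], [2,3,4]

Hence C_0 ≅ Z^5, C_1 ≅ Z^10, C_2 ≅ Z^5.

∂_1: C_1 → C_0 is given by ∂[p,q] = [q] − [p].
The 5×10 boundary matrix has rank 4 and Smith normal form diag(1,1,1,1).

The boundary map ∂_2: C_2 → C_1 acts by ∂[p,q,r] = [q,r] − [p,r] + [p,q]. For instance
  ∂[0,1,3] = [1,3] − [0,3] + [0,1],
  ∂[2,3,4] = [3,4] − [2,4] + [2,3].
This gives a 10×5 integer matrix of rank 5; reducing to Smith normal form yields diagonal entries (1,1,1,1,1).

From H_k ≅ ker(∂_k) / im(∂_{k+1}) we obtain:

  H_0: rank C_0 − rank ∂_1 = 5 − 4 = 1, and the invariant factors of ∂_1 are all 1, so H_0 = Z.
  H_1: rank ker ∂_1 − rank ∂_2 = (10 − 4) − 5 = 1, and the invariant factors of ∂_2 are all 1, so H_1 = Z.
  H_2: rank ker ∂_2 − rank ∂_3 = (5 − 5) − 0 = 0, and there is no ∂_3, so H_2 = 0.

Hence the Betti numbers are b_0 = 1, b_1 = 1, b_2 = 0.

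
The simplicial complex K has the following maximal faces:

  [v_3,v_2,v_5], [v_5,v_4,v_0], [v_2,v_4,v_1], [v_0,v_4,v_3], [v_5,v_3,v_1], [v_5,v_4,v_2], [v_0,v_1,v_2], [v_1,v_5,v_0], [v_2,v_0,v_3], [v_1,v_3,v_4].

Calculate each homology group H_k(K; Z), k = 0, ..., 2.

Order the vertices as v_0 < v_1 < v_2 < v_3 < v_4 < v_5. Listing each simplex with vertices in this order, K has dimension 2 with simplices:

  0-simplices (6): [v_0], [v_1], [v_2], [v_3], [v_4], [v_5]
  1-simplices (15): (15 of them)
  2-simplices (10): [v_0,v_1,v_2], [v_0,v_1,v_5], [v_0,v_2,v_3], [v_0,v_3,v_4], [v_0,v_4,v_5], [v_1,v_2,v_4], [v_1,v_3,v_4], [v_1,v_3,v_5], [v_2,v_3,v_5], [v_2,v_4,v_5]

Hence C_0 ≅ Z^6, C_1 ≅ Z^15, C_2 ≅ Z^10.

Boundary ∂_1: C_1 → C_0 sends each edge [p,q] (with p < q) to q − p.
The resulting 6×15 matrix has rank 5, and its Smith normal form has invariant factors (1,1,1,1,1).

Boundary ∂_2: C_2 → C_1 sends each 2-simplex [p,q,r] to [q,r] − [p,r] + [p,q]. For instance
  ∂[v_2,v_4,v_5] = [v_4,v_5] − [v_2,v_5] + [v_2,v_4],
  ∂[v_0,v_1,v_2] = [v_1,v_2] − [v_0,v_2] + [v_0,v_1].
This gives a 15×10 integer matrix of rank 10; reducing to Smith normal form yields diagonal entries (1,1,1,1,1,1,1,1,1,2).

Computing H_k = (kernel of ∂_k) / (image of ∂_{k+1}):

  H_0: rank C_0 − rank ∂_1 = 6 − 5 = 1, and the invariant factors of ∂_1 are all 1, so H_0 ≅ Z.
  H_1: rank ker ∂_1 − rank ∂_2 = (15 − 5) − 10 = 0, and ∂_2 has invariant factor 2 > 1, so H_1 ≅ Z/2Z.
  H_2: rank ker ∂_2 − rank ∂_3 = (10 − 10) − 0 = 0, and there is no ∂_3, so H_2 ≅ 0.

(K is a triangulation of the real projective plane RP^2.)

H_0 ≅ Z,  H_1 ≅ Z/2Z,  H_2 = 0.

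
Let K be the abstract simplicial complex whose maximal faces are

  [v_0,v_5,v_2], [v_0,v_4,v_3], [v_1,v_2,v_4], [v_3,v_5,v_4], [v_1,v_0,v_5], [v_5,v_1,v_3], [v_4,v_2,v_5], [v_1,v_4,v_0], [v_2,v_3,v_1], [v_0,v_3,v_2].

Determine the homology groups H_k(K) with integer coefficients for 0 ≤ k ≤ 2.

Take the total order v_0 < v_1 < v_2 < v_3 < v_4 < v_5 on the vertex set. Then K (dimension 2) consists of the simplices:

  0-simplices (6): [v_0], [v_1], [v_2], [v_3], [v_4], [v_5]
  1-simplices (15): (15 of them)
  2-simplices (10): [v_0,v_1,v_4], [v_0,v_1,v_5], [v_0,v_2,v_3], [v_0,v_2,v_5], [v_0,v_3,v_4], [v_1,v_2,v_3], [v_1,v_2,v_4], [v_1,v_3,v_5], [v_2,v_4,v_5], [v_3,v_4,v_5]

Hence C_0 ≅ Z^6, C_1 ≅ Z^15, C_2 ≅ Z^10.

Boundary ∂_1: C_1 → C_0 is given by ∂[p,q] = [q] − [p]. For instance
  ∂[v_0,v_4] = [v_4] − [v_0].
This gives a 6×15 integer matrix of rank 5; reducing to Smith normal form yields diagonal entries (1,1,1,1,1).

The boundary map ∂_2: C_2 → C_1 acts by ∂[p,q,r] = [q,r] − [p,r] + [p,q]. For instance
  ∂[v_0,v_3,v_4] = [v_3,v_4] − [v_0,v_4] + [v_0,v_3],
  ∂[v_0,v_1,v_5] = [v_1,v_5] − [v_0,v_5] + [v_0,v_1].
The 15×10 boundary matrix has rank 10 and Smith normal form diag(1,1,1,1,1,1,1,1,1,2).

Now H_k = ker ∂_k / im ∂_{k+1}, so:

  H_0: rank C_0 − rank ∂_1 = 6 − 5 = 1, and the invariant factors of ∂_1 are all 1, so H_0 ≅ Z.
  H_1: rank ker ∂_1 − rank ∂_2 = (15 − 5) − 10 = 0, and ∂_2 has invariant factor 2 > 1, so H_1 ≅ Z/2.
  H_2: rank ker ∂_2 − rank ∂_3 = (10 − 10) − 0 = 0, and there is no ∂_3, so H_2 ≅ 0.

(K is a triangulation of the real projective plane RP^2.)

H_0 = Z,  H_1 = Z/2,  H_2 = 0.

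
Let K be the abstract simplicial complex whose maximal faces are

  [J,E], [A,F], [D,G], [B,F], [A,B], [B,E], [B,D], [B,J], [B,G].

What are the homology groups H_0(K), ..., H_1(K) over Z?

Fix the vertex order A < B < D < E < F < G < J and write every simplex with vertices in increasing order. Then dim K = 1 and the simplices of K are:

  0-simplices (7): A, B, D, E, F, G, J
  1-simplices (9): AB, AF, BD, BE, BF, BG, BJ, DG, EJ

Hence C_0 ≅ Z^7, C_1 ≅ Z^9.

Boundary ∂_1: C_1 → C_0 is given by ∂[p,q] = [q] − [p].
This gives a 7×9 integer matrix of rank 6; reducing to Smith normal form yields diagonal entries (1,1,1,1,1,1).

From H_k ≅ ker(∂_k) / im(∂_{k+1}) we obtain:

  H_0: rank C_0 − rank ∂_1 = 7 − 6 = 1, and the invariant factors of ∂_1 are all 1, so H_0 = Z.
  H_1: rank ker ∂_1 − rank ∂_2 = (9 − 6) − 0 = 3, and there is no ∂_2, so H_1 = Z^3.

As a check, the Euler characteristic is 7 − 9 = -2, which agrees with 1 − 3 = -2.

H_0 ≅ Z,  H_1 ≅ Z^3.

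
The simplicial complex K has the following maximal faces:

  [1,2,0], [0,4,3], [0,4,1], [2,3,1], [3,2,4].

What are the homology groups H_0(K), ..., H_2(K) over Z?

H_0 = Z,  H_1 = Z,  H_2 = 0.

K has 5 vertices, 10 edges, 5 triangles.
rank ∂_0 = 0, rank ∂_1 = 4 ⇒ b_0 = 5 − 0 − 4 = 1; all invariant factors of ∂_1 are 1 so no torsion. So H_0 = Z.
rank ∂_1 = 4, rank ∂_2 = 5 ⇒ b_1 = 10 − 4 − 5 = 1; all invariant factors of ∂_2 are 1 so no torsion. So H_1 = Z.
rank ∂_2 = 5, rank ∂_3 = 0 ⇒ b_2 = 5 − 5 − 0 = 0. So H_2 = 0.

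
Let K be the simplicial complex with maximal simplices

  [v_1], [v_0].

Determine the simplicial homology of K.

We work with the vertex ordering v_0 < v_1. The simplices of K, each written with vertices in increasing order, are:

  0-simplices (2): [v_0], [v_1]

giving chain groups C_0 ≅ Z^2.

Computing H_k = (kernel of ∂_k) / (image of ∂_{k+1}):

  H_0: rank C_0 − rank ∂_1 = 2 − 0 = 2, and there is no ∂_1, so H_0 ≅ Z^2.

(K is a triangulation of a set of 2 points.)

H_0 ≅ Z^2.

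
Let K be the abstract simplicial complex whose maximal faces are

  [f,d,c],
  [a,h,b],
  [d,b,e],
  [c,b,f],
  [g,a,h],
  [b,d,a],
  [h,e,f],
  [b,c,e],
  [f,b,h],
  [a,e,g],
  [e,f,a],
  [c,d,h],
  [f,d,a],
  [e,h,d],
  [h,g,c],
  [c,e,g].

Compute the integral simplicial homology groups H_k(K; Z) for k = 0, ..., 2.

H_0 ≅ Z,  H_1 ≅ Z^2,  H_2 ≅ Z.

Order the vertices as a < b < c < d < e < f < g < h. Listing each simplex with vertices in this order, K has dimension 2 with simplices:

  0-simplices (8): a, b, c, d, e, f, g, h
  1-simplices (24): ab, ad, ae, af, ag, ah, bc, bd, be, bf, bh, cd, ce, cf, cg, ch, de, df, dh, ef, eg, eh, fh, gh
  2-simplices (16): abd, abh, adf, aef, aeg, agh, bce, bcf, bde, bfh, cdf, cdh, ceg, cgh, deh, efh

giving chain groups C_0 ≅ Z^8, C_1 ≅ Z^24, C_2 ≅ Z^16.

The boundary map ∂_1: C_1 → C_0 sends each edge [p,q] (with p < q) to q − p. For instance
  ∂de = e − d.
The resulting 8×24 matrix has rank 7, and its Smith normal form has invariant factors (1,1,1,1,1,1,1).

The boundary map ∂_2: C_2 → C_1 maps a triangle to the signed sum of its edges. For instance
  ∂cdh = dh − ch + cd,
  ∂aef = ef − af + ae.
The 24×16 boundary matrix has rank 15 and Smith normal form diag(1,1,1,1,1,1,1,1,1,1,1,1,1,1,1).

Reading off H_k = ker ∂_k / im ∂_{k+1}:

  H_0: rank C_0 − rank ∂_1 = 8 − 7 = 1, and the invariant factors of ∂_1 are all 1, so H_0 = Z.
  H_1: rank ker ∂_1 − rank ∂_2 = (24 − 7) − 15 = 2, and the invariant factors of ∂_2 are all 1, so H_1 = Z^2.
  H_2: rank ker ∂_2 − rank ∂_3 = (16 − 15) − 0 = 1, and there is no ∂_3, so H_2 = Z.

As a check, the Euler characteristic is 8 − 24 + 16 = 0, which agrees with 1 − 2 + 1 = 0.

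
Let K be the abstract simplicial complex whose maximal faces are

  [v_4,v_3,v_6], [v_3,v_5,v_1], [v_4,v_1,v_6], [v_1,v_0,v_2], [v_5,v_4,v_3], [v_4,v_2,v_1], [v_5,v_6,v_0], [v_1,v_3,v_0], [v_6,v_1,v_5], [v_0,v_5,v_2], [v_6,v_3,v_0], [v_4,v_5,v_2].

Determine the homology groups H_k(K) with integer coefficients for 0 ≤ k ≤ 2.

H_0 = Z,  H_1 = Z/2Z,  H_2 = 0.

Take the total order v_0 < v_1 < v_2 < v_3 < v_4 < v_5 < v_6 on the vertex set. Then K (dimension 2) consists of the simplices:

  0-simplices (7): [v_0], [v_1], [v_2], [v_3], [v_4], [v_5], [v_6]
  1-simplices (18): (18 of them)
  2-simplices (12): (12 of them)

so the chain groups are C_0 ≅ Z^7, C_1 ≅ Z^18, C_2 ≅ Z^12.

∂_1: C_1 → C_0 maps an edge to its endpoints' difference, ∂[p,q] = q − p. For instance
  ∂[v_1,v_2] = [v_2] − [v_1].
This gives a 7×18 integer matrix of rank 6; reducing to Smith normal form yields diagonal entries (1,1,1,1,1,1).

∂_2: C_2 → C_1 maps a triangle to the signed sum of its edges. For instance
  ∂[v_0,v_2,v_5] = [v_2,v_5] − [v_0,v_5] + [v_0,v_2],
  ∂[v_1,v_4,v_6] = [v_4,v_6] − [v_1,v_6] + [v_1,v_4].
As a 18×12 matrix over Z this has rank 12, with invariant factors (1,1,1,1,1,1,1,1,1,1,1,2).

Now H_k = ker ∂_k / im ∂_{k+1}, so:

  H_0: rank C_0 − rank ∂_1 = 7 − 6 = 1, and the invariant factors of ∂_1 are all 1, so H_0 = Z.
  H_1: rank ker ∂_1 − rank ∂_2 = (18 − 6) − 12 = 0, and ∂_2 has invariant factor 2 > 1, so H_1 = Z/2Z.
  H_2: rank ker ∂_2 − rank ∂_3 = (12 − 12) − 0 = 0, and there is no ∂_3, so H_2 = 0.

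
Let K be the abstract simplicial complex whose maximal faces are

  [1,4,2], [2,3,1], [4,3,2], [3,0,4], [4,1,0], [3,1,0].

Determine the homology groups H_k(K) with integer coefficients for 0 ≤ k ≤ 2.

H_0 = Z,  H_1 = 0,  H_2 = Z.

K has 5 vertices, 9 edges, 6 triangles.
rank ∂_0 = 0, rank ∂_1 = 4 ⇒ b_0 = 5 − 0 − 4 = 1; all invariant factors of ∂_1 are 1 so no torsion. So H_0 = Z.
rank ∂_1 = 4, rank ∂_2 = 5 ⇒ b_1 = 9 − 4 − 5 = 0; all invariant factors of ∂_2 are 1 so no torsion. So H_1 = 0.
rank ∂_2 = 5, rank ∂_3 = 0 ⇒ b_2 = 6 − 5 − 0 = 1. So H_2 = Z.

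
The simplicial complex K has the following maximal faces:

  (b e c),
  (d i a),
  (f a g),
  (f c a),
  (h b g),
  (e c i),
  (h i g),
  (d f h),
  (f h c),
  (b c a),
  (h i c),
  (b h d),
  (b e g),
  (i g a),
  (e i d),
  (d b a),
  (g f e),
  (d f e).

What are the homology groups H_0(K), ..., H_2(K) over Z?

Take the total order a < b < c < d < e < f < g < h < i on the vertex set. Then K (dimension 2) consists of the simplices:

  0-simplices (9): a, b, c, d, e, f, g, h, i
  1-simplices (27): ab, ac, ad, af, ag, ai, bc, bd, be, bg, bh, ce, cf, ch, ci, de, df, dh, di, ef, eg, ei, fg, fh, gh, gi, hi
  2-simplices (18): abc, abd, acf, adi, afg, agi, bce, bdh, beg, bgh, cei, cfh, chi, def, dei, dfh, efg, ghi

so the chain groups are C_0 ≅ Z^9, C_1 ≅ Z^27, C_2 ≅ Z^18.

Boundary ∂_1: C_1 → C_0 sends each edge [p,q] (with p < q) to q − p. For instance
  ∂bg = g − b.
This gives a 9×27 integer matrix of rank 8; reducing to Smith normal form yields diagonal entries (1,1,1,1,1,1,1,1).

The boundary map ∂_2: C_2 → C_1 sends each 2-simplex [p,q,r] to [q,r] − [p,r] + [p,q]. For instance
  ∂dfh = fh − dh + df,
  ∂abc = bc − ac + ab.
This gives a 27×18 integer matrix of rank 17; reducing to Smith normal form yields diagonal entries (1,1,1,1,1,1,1,1,1,1,1,1,1,1,1,1,1).

Reading off H_k = ker ∂_k / im ∂_{k+1}:

  H_0: rank C_0 − rank ∂_1 = 9 − 8 = 1, and the invariant factors of ∂_1 are all 1, so H_0 ≅ Z.
  H_1: rank ker ∂_1 − rank ∂_2 = (27 − 8) − 17 = 2, and the invariant factors of ∂_2 are all 1, so H_1 ≅ Z^2.
  H_2: rank ker ∂_2 − rank ∂_3 = (18 − 17) − 0 = 1, and there is no ∂_3, so H_2 ≅ Z.

As a check, the Euler characteristic is 9 − 27 + 18 = 0, which agrees with 1 − 2 + 1 = 0.

H_0 = Z,  H_1 = Z^2,  H_2 = Z.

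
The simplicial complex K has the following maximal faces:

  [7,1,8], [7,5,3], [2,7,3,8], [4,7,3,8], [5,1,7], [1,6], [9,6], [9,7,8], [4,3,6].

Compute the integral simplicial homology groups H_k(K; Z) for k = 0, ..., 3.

We work with the vertex ordering 1 < 2 < 3 < 4 < 5 < 6 < 7 < 8 < 9. The simplices of K, each written with vertices in increasing order, are:

  0-simplices (9): [1], [2], [3], [4], [5], [6], [7], [8], [9]
  1-simplices (20): [1,5], [1,6], [1,7], [1,8], [2,3], [2,7], [2,8], [3,4], [3,5], [3,6], [3,7], [3,8], [4,6], [4,7], [4,8], [5,7], [6,9], [7,8], [7,9], [8,9]
  2-simplices (12): [1,5,7], [1,7,8], [2,3,7], [2,3,8], [2,7,8], [3,4,6], [3,4,7], [3,4,8], [3,5,7], [3,7,8], [4,7,8], [7,8,9]
  3-simplices (2): [2,3,7,8], [3,4,7,8]

giving chain groups C_0 ≅ Z^9, C_1 ≅ Z^20, C_2 ≅ Z^12, C_3 ≅ Z^2.

The boundary map ∂_1: C_1 → C_0 maps an edge to its endpoints' difference, ∂[p,q] = q − p.
The resulting 9×20 matrix has rank 8, and its Smith normal form has invariant factors (1,1,1,1,1,1,1,1).

Boundary ∂_2: C_2 → C_1 acts by ∂[p,q,r] = [q,r] − [p,r] + [p,q]. For instance
  ∂[3,4,6] = [4,6] − [3,6] + [3,4],
  ∂[3,4,7] = [4,7] − [3,7] + [3,4].
As a 20×12 matrix over Z this has rank 10, with invariant factors (1,1,1,1,1,1,1,1,1,1).

The boundary map ∂_3: C_3 → C_2 sends each 3-simplex σ to the alternating sum Σ_i (−1)^i (σ with its i-th vertex removed). For instance
  ∂[2,3,7,8] = [3,7,8] − [2,7,8] + [2,3,8] − [2,3,7],
  ∂[3,4,7,8] = [4,7,8] − [3,7,8] + [3,4,8] − [3,4,7].
The resulting 12×2 matrix has rank 2, and its Smith normal form has invariant factors (1,1).

Computing H_k = (kernel of ∂_k) / (image of ∂_{k+1}):

  H_0: rank C_0 − rank ∂_1 = 9 − 8 = 1, and the invariant factors of ∂_1 are all 1, so H_0 = Z.
  H_1: rank ker ∂_1 − rank ∂_2 = (20 − 8) − 10 = 2, and the invariant factors of ∂_2 are all 1, so H_1 = Z^2.
  H_2: rank ker ∂_2 − rank ∂_3 = (12 − 10) − 2 = 0, and the invariant factors of ∂_3 are all 1, so H_2 = 0.
  H_3: rank ker ∂_3 − rank ∂_4 = (2 − 2) − 0 = 0, and there is no ∂_4, so H_3 = 0.

As a check, the Euler characteristic is 9 − 20 + 12 − 2 = -1, which agrees with 1 − 2 + 0 − 0 = -1.

H_0 ≅ Z,  H_1 ≅ Z^2,  H_2 = 0,  H_3 = 0.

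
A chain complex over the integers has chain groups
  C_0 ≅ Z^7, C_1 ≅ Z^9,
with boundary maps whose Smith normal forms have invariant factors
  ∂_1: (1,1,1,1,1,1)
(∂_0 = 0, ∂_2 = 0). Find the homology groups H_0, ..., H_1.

H_0: b_0 = 7 − 0 − 6 = 1; torsion from ∂_1 factors > 1: none. So H_0 = Z.
H_1: b_1 = 9 − 6 − 0 = 3; torsion from ∂_2 factors > 1: none. So H_1 = Z^3.

H_0 = Z,  H_1 = Z^3.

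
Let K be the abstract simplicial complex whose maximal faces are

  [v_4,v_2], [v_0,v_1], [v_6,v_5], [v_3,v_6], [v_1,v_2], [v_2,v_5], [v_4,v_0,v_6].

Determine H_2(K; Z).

K has 7 vertices, 9 edges, 1 triangle.
rank ∂_2 = 1, rank ∂_3 = 0 ⇒ b_2 = 1 − 1 − 0 = 0. So H_2 ≅ 0.

H_2 ≅ 0.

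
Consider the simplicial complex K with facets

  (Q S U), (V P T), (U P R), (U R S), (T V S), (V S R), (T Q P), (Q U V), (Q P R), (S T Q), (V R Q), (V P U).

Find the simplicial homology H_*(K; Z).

H_0 ≅ Z,  H_1 ≅ Z/2Z,  H_2 = 0.

Take the total order P < Q < R < S < T < U < V on the vertex set. Then K (dimension 2) consists of the simplices:

  0-simplices (7): P, Q, R, S, T, U, V
  1-simplices (18): PQ, PR, PT, PU, PV, QR, QS, QT, QU, QV, RS, RU, RV, ST, SU, SV, TV, UV
  2-simplices (12): PQR, PQT, PRU, PTV, PUV, QRV, QST, QSU, QUV, RSU, RSV, STV

so the chain groups are C_0 ≅ Z^7, C_1 ≅ Z^18, C_2 ≅ Z^12.

∂_1: C_1 → C_0 sends each edge [p,q] (with p < q) to q − p. For instance
  ∂QR = R − Q.
This gives a 7×18 integer matrix of rank 6; reducing to Smith normal form yields diagonal entries (1,1,1,1,1,1).

Boundary ∂_2: C_2 → C_1 maps a triangle to the signed sum of its edges. For instance
  ∂QRV = RV − QV + QR,
  ∂PRU = RU − PU + PR.
The resulting 18×12 matrix has rank 12, and its Smith normal form has invariant factors (1,1,1,1,1,1,1,1,1,1,1,2).

Computing H_k = (kernel of ∂_k) / (image of ∂_{k+1}):

  H_0: rank C_0 − rank ∂_1 = 7 − 6 = 1, and the invariant factors of ∂_1 are all 1, so H_0 ≅ Z.
  H_1: rank ker ∂_1 − rank ∂_2 = (18 − 6) − 12 = 0, and ∂_2 has invariant factor 2 > 1, so H_1 ≅ Z/2Z.
  H_2: rank ker ∂_2 − rank ∂_3 = (12 − 12) − 0 = 0, and there is no ∂_3, so H_2 ≅ 0.

(K is a triangulation of the real projective plane RP^2.)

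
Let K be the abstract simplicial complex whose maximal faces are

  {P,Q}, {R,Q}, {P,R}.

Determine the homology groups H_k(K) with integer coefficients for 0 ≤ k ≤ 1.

H_0 = Z,  H_1 = Z.

K has 3 vertices, 3 edges.
rank ∂_0 = 0, rank ∂_1 = 2 ⇒ b_0 = 3 − 0 − 2 = 1; all invariant factors of ∂_1 are 1 so no torsion. So H_0 = Z.
rank ∂_1 = 2, rank ∂_2 = 0 ⇒ b_1 = 3 − 2 − 0 = 1. So H_1 = Z.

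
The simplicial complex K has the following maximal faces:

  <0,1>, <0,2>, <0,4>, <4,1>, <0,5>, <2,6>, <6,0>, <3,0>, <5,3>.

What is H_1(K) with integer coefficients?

Fix the vertex order 0 < 1 < 2 < 3 < 4 < 5 < 6 and write every simplex with vertices in increasing order. Then dim K = 1 and the simplices of K are:

  0-simplices (7): [0], [1], [2], [3], [4], [5], [6]
  1-simplices (9): [0,1], [0,2], [0,3], [0,4], [0,5], [0,6], [1,4], [2,6], [3,5]

Hence C_0 ≅ Z^7, C_1 ≅ Z^9.

Boundary ∂_1: C_1 → C_0 is given by ∂[p,q] = [q] − [p].
This gives a 7×9 integer matrix of rank 6; reducing to Smith normal form yields diagonal entries (1,1,1,1,1,1).

Computing H_k = (kernel of ∂_k) / (image of ∂_{k+1}):

  H_1: rank ker ∂_1 − rank ∂_2 = (9 − 6) − 0 = 3, and there is no ∂_2, so H_1 = Z^3.

H_1 = Z^3.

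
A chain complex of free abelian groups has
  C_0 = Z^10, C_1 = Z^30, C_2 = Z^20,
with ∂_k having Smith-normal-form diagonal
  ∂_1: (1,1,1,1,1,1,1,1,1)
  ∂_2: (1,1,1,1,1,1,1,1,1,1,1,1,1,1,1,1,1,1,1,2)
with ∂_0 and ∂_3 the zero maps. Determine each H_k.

H_0 ≅ Z,  H_1 ≅ Z ⊕ Z/2,  H_2 = 0.

H_0: b_0 = 10 − 0 − 9 = 1; torsion from ∂_1 factors > 1: none. So H_0 ≅ Z.
H_1: b_1 = 30 − 9 − 20 = 1; torsion from ∂_2 factors > 1: [2]. So H_1 ≅ Z ⊕ Z/2.
H_2: b_2 = 20 − 20 − 0 = 0; torsion from ∂_3 factors > 1: none. So H_2 ≅ 0.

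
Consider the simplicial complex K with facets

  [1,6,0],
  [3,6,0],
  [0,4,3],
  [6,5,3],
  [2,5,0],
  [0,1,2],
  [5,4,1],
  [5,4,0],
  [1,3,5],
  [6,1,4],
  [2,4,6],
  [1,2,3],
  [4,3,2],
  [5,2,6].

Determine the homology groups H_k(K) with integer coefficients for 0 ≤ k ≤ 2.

H_0 = Z,  H_1 = Z^2,  H_2 = Z.

Take the total order 0 < 1 < 2 < 3 < 4 < 5 < 6 on the vertex set. Then K (dimension 2) consists of the simplices:

  0-simplices (7): [0], [1], [2], [3], [4], [5], [6]
  1-simplices (21): [0,1], [0,2], [0,3], [0,4], [0,5], [0,6], [1,2], [1,3], [1,4], [1,5], [1,6], [2,3], [2,4], [2,5], [2,6], [3,4], [3,5], [3,6], [4,5], [4,6], [5,6]
  2-simplices (14): [0,1,2], [0,1,6], [0,2,5], [0,3,4], [0,3,6], [0,4,5], [1,2,3], [1,3,5], [1,4,5], [1,4,6], [2,3,4], [2,4,6], [2,5,6], [3,5,6]

so the chain groups are C_0 ≅ Z^7, C_1 ≅ Z^21, C_2 ≅ Z^14.

Boundary ∂_1: C_1 → C_0 sends each edge [p,q] (with p < q) to q − p. For instance
  ∂[1,4] = [4] − [1].
The 7×21 boundary matrix has rank 6 and Smith normal form diag(1,1,1,1,1,1).

∂_2: C_2 → C_1 sends each 2-simplex [p,q,r] to [q,r] − [p,r] + [p,q]. For instance
  ∂[0,4,5] = [4,5] − [0,5] + [0,4],
  ∂[0,3,6] = [3,6] − [0,6] + [0,3].
The resulting 21×14 matrix has rank 13, and its Smith normal form has invariant factors (1,1,1,1,1,1,1,1,1,1,1,1,1).

Reading off H_k = ker ∂_k / im ∂_{k+1}:

  H_0: rank C_0 − rank ∂_1 = 7 − 6 = 1, and the invariant factors of ∂_1 are all 1, so H_0 = Z.
  H_1: rank ker ∂_1 − rank ∂_2 = (21 − 6) − 13 = 2, and the invariant factors of ∂_2 are all 1, so H_1 = Z^2.
  H_2: rank ker ∂_2 − rank ∂_3 = (14 − 13) − 0 = 1, and there is no ∂_3, so H_2 = Z.

(K is a triangulation of the torus T^2.)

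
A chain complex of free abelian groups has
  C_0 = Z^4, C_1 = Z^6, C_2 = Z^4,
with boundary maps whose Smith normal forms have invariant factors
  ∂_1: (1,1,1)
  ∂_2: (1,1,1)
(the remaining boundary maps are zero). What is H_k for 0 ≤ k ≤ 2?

H_0: b_0 = 4 − 0 − 3 = 1; torsion from ∂_1 factors > 1: none. So H_0 = Z.
H_1: b_1 = 6 − 3 − 3 = 0; torsion from ∂_2 factors > 1: none. So H_1 = 0.
H_2: b_2 = 4 − 3 − 0 = 1; torsion from ∂_3 factors > 1: none. So H_2 = Z.

H_0 = Z,  H_1 = 0,  H_2 = Z.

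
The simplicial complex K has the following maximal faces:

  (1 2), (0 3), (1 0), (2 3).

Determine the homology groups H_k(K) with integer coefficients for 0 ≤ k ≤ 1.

Fix the vertex order 0 < 1 < 2 < 3 and write every simplex with vertices in increasing order. Then dim K = 1 and the simplices of K are:

  0-simplices (4): [0], [1], [2], [3]
  1-simplices (4): [0,1], [0,3], [1,2], [2,3]

giving chain groups C_0 ≅ Z^4, C_1 ≅ Z^4.

Boundary ∂_1: C_1 → C_0 sends each edge [p,q] (with p < q) to q − p. For instance
  ∂[0,1] = [1] − [0].
The resulting 4×4 matrix has rank 3, and its Smith normal form has invariant factors (1,1,1).

Reading off H_k = ker ∂_k / im ∂_{k+1}:

  H_0: rank C_0 − rank ∂_1 = 4 − 3 = 1, and the invariant factors of ∂_1 are all 1, so H_0 ≅ Z.
  H_1: rank ker ∂_1 − rank ∂_2 = (4 − 3) − 0 = 1, and there is no ∂_2, so H_1 ≅ Z.

As a check, the Euler characteristic is 4 − 4 = 0, which agrees with 1 − 1 = 0.

H_0 ≅ Z,  H_1 ≅ Z.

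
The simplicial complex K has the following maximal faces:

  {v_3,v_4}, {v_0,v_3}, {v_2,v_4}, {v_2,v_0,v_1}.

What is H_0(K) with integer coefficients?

Take the total order v_0 < v_1 < v_2 < v_3 < v_4 on the vertex set. Then K (dimension 2) consists of the simplices:

  0-simplices (5): [v_0], [v_1], [v_2], [v_3], [v_4]
  1-simplices (6): [v_0,v_1], [v_0,v_2], [v_0,v_3], [v_1,v_2], [v_2,v_4], [v_3,v_4]
  2-simplices (1): [v_0,v_1,v_2]

Hence C_0 ≅ Z^5, C_1 ≅ Z^6, C_2 ≅ Z^1.

The boundary map ∂_1: C_1 → C_0 is given by ∂[p,q] = [q] − [p]. For instance
  ∂[v_2,v_4] = [v_4] − [v_2].
This gives a 5×6 integer matrix of rank 4; reducing to Smith normal form yields diagonal entries (1,1,1,1).

Boundary ∂_2: C_2 → C_1 maps a triangle to the signed sum of its edges. For instance
  ∂[v_0,v_1,v_2] = [v_1,v_2] − [v_0,v_2] + [v_0,v_1].
This gives a 6×1 integer matrix of rank 1; reducing to Smith normal form yields diagonal entries (1).

Reading off H_k = ker ∂_k / im ∂_{k+1}:

  H_0: rank C_0 − rank ∂_1 = 5 − 4 = 1, and the invariant factors of ∂_1 are all 1, so H_0 = Z.

H_0 = Z.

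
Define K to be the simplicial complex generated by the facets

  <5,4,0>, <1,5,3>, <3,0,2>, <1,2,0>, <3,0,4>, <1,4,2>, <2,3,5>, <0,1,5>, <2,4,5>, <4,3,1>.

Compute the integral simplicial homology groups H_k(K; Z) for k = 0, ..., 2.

We work with the vertex ordering 0 < 1 < 2 < 3 < 4 < 5. The simplices of K, each written with vertices in increasing order, are:

  0-simplices (6): [0], [1], [2], [3], [4], [5]
  1-simplices (15): [0,1], [0,2], [0,3], [0,4], [0,5], [1,2], [1,3], [1,4], [1,5], [2,3], [2,4], [2,5], [3,4], [3,5], [4,5]
  2-simplices (10): [0,1,2], [0,1,5], [0,2,3], [0,3,4], [0,4,5], [1,2,4], [1,3,4], [1,3,5], [2,3,5], [2,4,5]

so the chain groups are C_0 ≅ Z^6, C_1 ≅ Z^15, C_2 ≅ Z^10.

∂_1: C_1 → C_0 maps an edge to its endpoints' difference, ∂[p,q] = q − p. For instance
  ∂[4,5] = [5] − [4].
The 6×15 boundary matrix has rank 5 and Smith normal form diag(1,1,1,1,1).

Boundary ∂_2: C_2 → C_1 acts by ∂[p,q,r] = [q,r] − [p,r] + [p,q]. For instance
  ∂[0,1,5] = [1,5] − [0,5] + [0,1],
  ∂[0,2,3] = [2,3] − [0,3] + [0,2].
As a 15×10 matrix over Z this has rank 10, with invariant factors (1,1,1,1,1,1,1,1,1,2).

From H_k ≅ ker(∂_k) / im(∂_{k+1}) we obtain:

  H_0: rank C_0 − rank ∂_1 = 6 − 5 = 1, and the invariant factors of ∂_1 are all 1, so H_0 = Z.
  H_1: rank ker ∂_1 − rank ∂_2 = (15 − 5) − 10 = 0, and ∂_2 has invariant factor 2 > 1, so H_1 = Z_2.
  H_2: rank ker ∂_2 − rank ∂_3 = (10 − 10) − 0 = 0, and there is no ∂_3, so H_2 = 0.

H_0 ≅ Z,  H_1 ≅ Z_2,  H_2 = 0.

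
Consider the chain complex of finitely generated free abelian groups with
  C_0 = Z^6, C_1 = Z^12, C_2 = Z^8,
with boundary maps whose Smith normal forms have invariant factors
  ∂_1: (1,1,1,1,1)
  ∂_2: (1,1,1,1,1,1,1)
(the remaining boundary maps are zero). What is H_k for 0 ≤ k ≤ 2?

H_0 ≅ Z,  H_1 = 0,  H_2 ≅ Z.

H_0: b_0 = 6 − 0 − 5 = 1; torsion from ∂_1 factors > 1: none. So H_0 ≅ Z.
H_1: b_1 = 12 − 5 − 7 = 0; torsion from ∂_2 factors > 1: none. So H_1 ≅ 0.
H_2: b_2 = 8 − 7 − 0 = 1; torsion from ∂_3 factors > 1: none. So H_2 ≅ Z.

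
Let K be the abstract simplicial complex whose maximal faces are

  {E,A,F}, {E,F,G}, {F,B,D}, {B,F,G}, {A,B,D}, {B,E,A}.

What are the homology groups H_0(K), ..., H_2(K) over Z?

Order the vertices as A < B < D < E < F < G. Listing each simplex with vertices in this order, K has dimension 2 with simplices:

  0-simplices (6): A, B, D, E, F, G
  1-simplices (12): AB, AD, AE, AF, BD, BE, BF, BG, DF, EF, EG, FG
  2-simplices (6): ABD, ABE, AEF, BDF, BFG, EFG

so the chain groups are C_0 ≅ Z^6, C_1 ≅ Z^12, C_2 ≅ Z^6.

The boundary map ∂_1: C_1 → C_0 maps an edge to its endpoints' difference, ∂[p,q] = q − p. For instance
  ∂EF = F − E.
As a 6×12 matrix over Z this has rank 5, with invariant factors (1,1,1,1,1).

Boundary ∂_2: C_2 → C_1 maps a triangle to the signed sum of its edges. For instance
  ∂BFG = FG − BG + BF,
  ∂BDF = DF − BF + BD.
As a 12×6 matrix over Z this has rank 6, with invariant factors (1,1,1,1,1,1).

Now H_k = ker ∂_k / im ∂_{k+1}, so:

  H_0: rank C_0 − rank ∂_1 = 6 − 5 = 1, and the invariant factors of ∂_1 are all 1, so H_0 ≅ Z.
  H_1: rank ker ∂_1 − rank ∂_2 = (12 − 5) − 6 = 1, and the invariant factors of ∂_2 are all 1, so H_1 ≅ Z.
  H_2: rank ker ∂_2 − rank ∂_3 = (6 − 6) − 0 = 0, and there is no ∂_3, so H_2 ≅ 0.

H_0 ≅ Z,  H_1 ≅ Z,  H_2 = 0.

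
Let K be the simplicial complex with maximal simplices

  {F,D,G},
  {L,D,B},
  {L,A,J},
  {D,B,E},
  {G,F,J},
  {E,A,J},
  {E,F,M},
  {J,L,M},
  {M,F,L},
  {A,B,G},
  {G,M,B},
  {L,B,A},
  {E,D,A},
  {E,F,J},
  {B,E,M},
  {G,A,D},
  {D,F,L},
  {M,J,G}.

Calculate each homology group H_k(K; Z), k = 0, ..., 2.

K has 9 vertices, 27 edges, 18 triangles.
rank ∂_0 = 0, rank ∂_1 = 8 ⇒ b_0 = 9 − 0 − 8 = 1; all invariant factors of ∂_1 are 1 so no torsion. So H_0 ≅ Z.
rank ∂_1 = 8, rank ∂_2 = 18 ⇒ b_1 = 27 − 8 − 18 = 1; ∂_2 has invariant factor(s) [2] giving torsion. So H_1 ≅ Z × Z/2.
rank ∂_2 = 18, rank ∂_3 = 0 ⇒ b_2 = 18 − 18 − 0 = 0. So H_2 ≅ 0.

H_0 ≅ Z,  H_1 ≅ Z × Z/2,  H_2 = 0.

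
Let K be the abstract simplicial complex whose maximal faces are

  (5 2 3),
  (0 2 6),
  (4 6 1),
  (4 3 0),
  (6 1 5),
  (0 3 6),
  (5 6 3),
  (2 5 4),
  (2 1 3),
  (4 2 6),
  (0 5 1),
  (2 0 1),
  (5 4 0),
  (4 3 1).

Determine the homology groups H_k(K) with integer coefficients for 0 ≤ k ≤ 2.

H_0 = Z,  H_1 = Z^2,  H_2 = Z.

Fix the vertex order 0 < 1 < 2 < 3 < 4 < 5 < 6 and write every simplex with vertices in increasing order. Then dim K = 2 and the simplices of K are:

  0-simplices (7): [0], [1], [2], [3], [4], [5], [6]
  1-simplices (21): [0,1], [0,2], [0,3], [0,4], [0,5], [0,6], [1,2], [1,3], [1,4], [1,5], [1,6], [2,3], [2,4], [2,5], [2,6], [3,4], [3,5], [3,6], [4,5], [4,6], [5,6]
  2-simplices (14): [0,1,2], [0,1,5], [0,2,6], [0,3,4], [0,3,6], [0,4,5], [1,2,3], [1,3,4], [1,4,6], [1,5,6], [2,3,5], [2,4,5], [2,4,6], [3,5,6]

so the chain groups are C_0 ≅ Z^7, C_1 ≅ Z^21, C_2 ≅ Z^14.

∂_1: C_1 → C_0 sends each edge [p,q] (with p < q) to q − p. For instance
  ∂[2,4] = [4] − [2].
The 7×21 boundary matrix has rank 6 and Smith normal form diag(1,1,1,1,1,1).

∂_2: C_2 → C_1 acts by ∂[p,q,r] = [q,r] − [p,r] + [p,q]. For instance
  ∂[2,4,5] = [4,5] − [2,5] + [2,4],
  ∂[1,5,6] = [5,6] − [1,6] + [1,5].
This gives a 21×14 integer matrix of rank 13; reducing to Smith normal form yields diagonal entries (1,1,1,1,1,1,1,1,1,1,1,1,1).

From H_k ≅ ker(∂_k) / im(∂_{k+1}) we obtain:

  H_0: rank C_0 − rank ∂_1 = 7 − 6 = 1, and the invariant factors of ∂_1 are all 1, so H_0 ≅ Z.
  H_1: rank ker ∂_1 − rank ∂_2 = (21 − 6) − 13 = 2, and the invariant factors of ∂_2 are all 1, so H_1 ≅ Z^2.
  H_2: rank ker ∂_2 − rank ∂_3 = (14 − 13) − 0 = 1, and there is no ∂_3, so H_2 ≅ Z.

As a check, the Euler characteristic is 7 − 21 + 14 = 0, which agrees with 1 − 2 + 1 = 0.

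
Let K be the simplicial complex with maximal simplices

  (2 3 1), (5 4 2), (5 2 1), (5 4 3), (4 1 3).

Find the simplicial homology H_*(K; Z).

H_0 ≅ Z,  H_1 ≅ Z,  H_2 = 0.

K has 5 vertices, 10 edges, 5 triangles.
rank ∂_0 = 0, rank ∂_1 = 4 ⇒ b_0 = 5 − 0 − 4 = 1; all invariant factors of ∂_1 are 1 so no torsion. So H_0 = Z.
rank ∂_1 = 4, rank ∂_2 = 5 ⇒ b_1 = 10 − 4 − 5 = 1; all invariant factors of ∂_2 are 1 so no torsion. So H_1 = Z.
rank ∂_2 = 5, rank ∂_3 = 0 ⇒ b_2 = 5 − 5 − 0 = 0. So H_2 = 0.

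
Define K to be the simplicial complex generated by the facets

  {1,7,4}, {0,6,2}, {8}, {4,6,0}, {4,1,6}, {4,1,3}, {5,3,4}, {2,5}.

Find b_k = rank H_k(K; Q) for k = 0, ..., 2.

Fix the vertex order 0 < 1 < 2 < 3 < 4 < 5 < 6 < 7 < 8 and write every simplex with vertices in increasing order. Then dim K = 2 and the simplices of K are:

  0-simplices (9): [0], [1], [2], [3], [4], [5], [6], [7], [8]
  1-simplices (14): [0,2], [0,4], [0,6], [1,3], [1,4], [1,6], [1,7], [2,5], [2,6], [3,4], [3,5], [4,5], [4,6], [4,7]
  2-simplices (6): [0,2,6], [0,4,6], [1,3,4], [1,4,6], [1,4,7], [3,4,5]

giving chain groups C_0 ≅ Z^9, C_1 ≅ Z^14, C_2 ≅ Z^6.

Boundary ∂_1: C_1 → C_0 maps an edge to its endpoints' difference, ∂[p,q] = q − p. For instance
  ∂[3,4] = [4] − [3].
As a 9×14 matrix over Z this has rank 7, with invariant factors (1,1,1,1,1,1,1).

The boundary map ∂_2: C_2 → C_1 acts by ∂[p,q,r] = [q,r] − [p,r] + [p,q]. For instance
  ∂[1,3,4] = [3,4] − [1,4] + [1,3],
  ∂[0,4,6] = [4,6] − [0,6] + [0,4].
This gives a 14×6 integer matrix of rank 6; reducing to Smith normal form yields diagonal entries (1,1,1,1,1,1).

Reading off H_k = ker ∂_k / im ∂_{k+1}:

  H_0: rank C_0 − rank ∂_1 = 9 − 7 = 2, and the invariant factors of ∂_1 are all 1, so H_0 ≅ Z^2.
  H_1: rank ker ∂_1 − rank ∂_2 = (14 − 7) − 6 = 1, and the invariant factors of ∂_2 are all 1, so H_1 ≅ Z.
  H_2: rank ker ∂_2 − rank ∂_3 = (6 − 6) − 0 = 0, and there is no ∂_3, so H_2 ≅ 0.

Hence the Betti numbers are b_0 = 2, b_1 = 1, b_2 = 0.

b_0 = 2, b_1 = 1, b_2 = 0.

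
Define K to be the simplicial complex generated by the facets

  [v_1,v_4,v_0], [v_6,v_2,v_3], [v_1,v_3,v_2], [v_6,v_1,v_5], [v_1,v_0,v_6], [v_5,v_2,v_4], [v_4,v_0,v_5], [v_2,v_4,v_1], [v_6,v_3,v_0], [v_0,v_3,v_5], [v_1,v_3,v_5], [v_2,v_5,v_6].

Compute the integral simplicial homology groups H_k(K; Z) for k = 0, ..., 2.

H_0 = Z,  H_1 = Z/2,  H_2 = 0.

Fix the vertex order v_0 < v_1 < v_2 < v_3 < v_4 < v_5 < v_6 and write every simplex with vertices in increasing order. Then dim K = 2 and the simplices of K are:

  0-simplices (7): [v_0], [v_1], [v_2], [v_3], [v_4], [v_5], [v_6]
  1-simplices (18): (18 of them)
  2-simplices (12): (12 of them)

Hence C_0 ≅ Z^7, C_1 ≅ Z^18, C_2 ≅ Z^12.

Boundary ∂_1: C_1 → C_0 maps an edge to its endpoints' difference, ∂[p,q] = q − p.
This gives a 7×18 integer matrix of rank 6; reducing to Smith normal form yields diagonal entries (1,1,1,1,1,1).

The boundary map ∂_2: C_2 → C_1 maps a triangle to the signed sum of its edges. For instance
  ∂[v_1,v_2,v_3] = [v_2,v_3] − [v_1,v_3] + [v_1,v_2],
  ∂[v_0,v_4,v_5] = [v_4,v_5] − [v_0,v_5] + [v_0,v_4].
The 18×12 boundary matrix has rank 12 and Smith normal form diag(1,1,1,1,1,1,1,1,1,1,1,2).

Reading off H_k = ker ∂_k / im ∂_{k+1}:

  H_0: rank C_0 − rank ∂_1 = 7 − 6 = 1, and the invariant factors of ∂_1 are all 1, so H_0 = Z.
  H_1: rank ker ∂_1 − rank ∂_2 = (18 − 6) − 12 = 0, and ∂_2 has invariant factor 2 > 1, so H_1 = Z/2.
  H_2: rank ker ∂_2 − rank ∂_3 = (12 − 12) − 0 = 0, and there is no ∂_3, so H_2 = 0.

(K is a triangulation of the real projective plane RP^2.)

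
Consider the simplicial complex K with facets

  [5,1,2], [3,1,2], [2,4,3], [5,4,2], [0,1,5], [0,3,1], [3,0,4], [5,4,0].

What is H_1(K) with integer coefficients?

Take the total order 0 < 1 < 2 < 3 < 4 < 5 on the vertex set. Then K (dimension 2) consists of the simplices:

  0-simplices (6): [0], [1], [2], [3], [4], [5]
  1-simplices (12): [0,1], [0,3], [0,4], [0,5], [1,2], [1,3], [1,5], [2,3], [2,4], [2,5], [3,4], [4,5]
  2-simplices (8): [0,1,3], [0,1,5], [0,3,4], [0,4,5], [1,2,3], [1,2,5], [2,3,4], [2,4,5]

so the chain groups are C_0 ≅ Z^6, C_1 ≅ Z^12, C_2 ≅ Z^8.

The boundary map ∂_1: C_1 → C_0 sends each edge [p,q] (with p < q) to q − p.
This gives a 6×12 integer matrix of rank 5; reducing to Smith normal form yields diagonal entries (1,1,1,1,1).

∂_2: C_2 → C_1 maps a triangle to the signed sum of its edges. For instance
  ∂[0,1,5] = [1,5] − [0,5] + [0,1],
  ∂[2,3,4] = [3,4] − [2,4] + [2,3].
The resulting 12×8 matrix has rank 7, and its Smith normal form has invariant factors (1,1,1,1,1,1,1).

Reading off H_k = ker ∂_k / im ∂_{k+1}:

  H_1: rank ker ∂_1 − rank ∂_2 = (12 − 5) − 7 = 0, and the invariant factors of ∂_2 are all 1, so H_1 = 0.

H_1 = 0.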